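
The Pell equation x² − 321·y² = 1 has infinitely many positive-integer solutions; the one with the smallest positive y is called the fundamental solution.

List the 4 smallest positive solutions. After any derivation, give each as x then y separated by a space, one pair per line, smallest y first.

√321 → a₀=17, period (1,10,1,34); ℓ=4 even so k=3
i=0: a=17 ⇒ p=17, q=1
…
i=2: a=10 ⇒ p=197, q=11
i=3: a=1 ⇒ p=215, q=12
fundamental: x₁=215, y₁=12  (since 46225 − 321·144 = 1)
(215+12√321)^2 = 92449 + 5160√321
(215+12√321)^3 = 39752855 + 2218788√321
(215+12√321)^4 = 17093635201 + 954073680√321

215 12
92449 5160
39752855 2218788
17093635201 954073680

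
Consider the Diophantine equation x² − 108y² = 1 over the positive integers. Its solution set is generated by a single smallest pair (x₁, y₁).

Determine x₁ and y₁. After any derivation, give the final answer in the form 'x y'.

d=108: √d = [10; 2,1,1,4,1,1,2,20] (ℓ=8, even), read p_7/q_7
step 0: (10, 1)  from 10·(1,0) + (0,1)
step 1: (21, 2)  from 2·(10,1) + (1,0)
step 2: (31, 3)  from 1·(21,2) + (10,1)
step 3: (52, 5)  from 1·(31,3) + (21,2)
step 4: (239, 23)  from 4·(52,5) + (31,3)
step 5: (291, 28)  from 1·(239,23) + (52,5)
step 6: (530, 51)  from 1·(291,28) + (239,23)
step 7: (1351, 130)  from 2·(530,51) + (291,28)
→ (1351, 130).  Check: 1351²=1825201, 108·130²=1825200, difference 1.

1351 130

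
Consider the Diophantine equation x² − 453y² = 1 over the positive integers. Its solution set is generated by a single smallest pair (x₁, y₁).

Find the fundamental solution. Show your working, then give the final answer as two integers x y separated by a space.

[21; 3,1,1,10,14,10,1,1,3,42] for √453; ℓ=10 ⇒ convergent index 9
step 0: (21, 1)  from 21·(1,0) + (0,1)
step 1: (64, 3)  from 3·(21,1) + (1,0)
step 2: (85, 4)  from 1·(64,3) + (21,1)
step 3: (149, 7)  from 1·(85,4) + (64,3)
…
step 5: (22199, 1043)  from 14·(1575,74) + (149,7)
…
step 7: (245764, 11547)  from 1·(223565,10504) + (22199,1043)
step 8: (469329, 22051)  from 1·(245764,11547) + (223565,10504)
step 9: (1653751, 77700)  from 3·(469329,22051) + (245764,11547)
→ (1653751, 77700).  Check: 1653751²=2734892370001, 453·77700²=2734892370000, difference 1.

1653751 77700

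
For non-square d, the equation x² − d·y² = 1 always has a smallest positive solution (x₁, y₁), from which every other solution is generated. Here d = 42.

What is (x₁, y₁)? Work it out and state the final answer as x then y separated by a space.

13 2

√42 → a₀=6, period (2,12); ℓ=2 even so k=1
k=0  a_k=6  p_k/q_k = 6/1
k=1  a_k=2  p_k/q_k = 13/2
(x₁, y₁) = (13, 2);  13² − 42·2² = 1 ✓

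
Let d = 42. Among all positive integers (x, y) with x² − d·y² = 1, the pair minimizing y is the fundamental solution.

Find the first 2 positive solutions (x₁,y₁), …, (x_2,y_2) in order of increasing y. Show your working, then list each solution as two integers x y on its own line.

13 2
337 52

[6; 2,12] for √42; ℓ=2 ⇒ convergent index 1
a_0=6:  p_0=6·1+0=6,  q_0=6·0+1=1
a_1=2:  p_1=2·6+1=13,  q_1=2·1+0=2
→ (13, 2).  Check: 13²=169, 42·2²=168, difference 1.
(x_2, y_2) = (13·13 + 42·2·2, 13·2 + 2·13) = (337, 52)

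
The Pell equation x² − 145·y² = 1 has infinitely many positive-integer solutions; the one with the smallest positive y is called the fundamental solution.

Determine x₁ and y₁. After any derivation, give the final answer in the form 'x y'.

289 24

√145 → a₀=12, period (24); ℓ=1 odd so k=1
i=0: a=12 ⇒ p=12, q=1
i=1: a=24 ⇒ p=289, q=24
→ (289, 24).  Check: 289²=83521, 145·24²=83520, difference 1.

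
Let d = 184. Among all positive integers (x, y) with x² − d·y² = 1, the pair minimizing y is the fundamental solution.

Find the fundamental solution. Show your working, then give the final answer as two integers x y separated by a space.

24335 1794

d=184: √d = [13; 1,1,3,2,1,2,1,2,3,1,1,26] (ℓ=12, even), read p_11/q_11
k=0  a_k=13  p_k/q_k = 13/1
…
k=2  a_k=1  p_k/q_k = 27/2
k=3  a_k=3  p_k/q_k = 95/7
…
k=10  a_k=1  p_k/q_k = 13741/1013
k=11  a_k=1  p_k/q_k = 24335/1794
(x₁, y₁) = (24335, 1794);  24335² − 184·1794² = 1 ✓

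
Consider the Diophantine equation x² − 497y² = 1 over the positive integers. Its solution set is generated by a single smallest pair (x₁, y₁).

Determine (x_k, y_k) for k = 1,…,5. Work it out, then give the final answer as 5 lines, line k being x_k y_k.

d=497: √d = [22; 3,2,2,5,6,5,2,2,3,44] (ℓ=10, even), read p_9/q_9
step 0: (22, 1)  from 22·(1,0) + (0,1)
…
step 3: (379, 17)  from 2·(156,7) + (67,3)
…
step 8: (352750, 15823)  from 2·(143637,6443) + (65476,2937)
step 9: (1201887, 53912)  from 3·(352750,15823) + (143637,6443)
(x₁, y₁) = (1201887, 53912);  1201887² − 497·53912² = 1 ✓
n=2: (1201887,53912)∘(1201887,53912) = (1201887·1201887+497·53912·53912, 1201887·53912+53912·1201887) = (2889064721537,129592263888)
n=3: (2889064721537,129592263888)∘(1201887,53912) = (1201887·2889064721537+497·53912·129592263888, 1201887·129592263888+53912·2889064721537) = (6944658661946678751,311510514535059400)
n=4: (6944658661946678751,311510514535059400)∘(1201887,53912) = (1201887·6944658661946678751+497·53912·311510514535059400, 1201887·311510514535059400+53912·6944658661946678751) = (16693389930459326703284737,748800875565868281911712)
n=5: (16693389930459326703284737,748800875565868281911712)∘(1201887,53912) = (1201887·16693389930459326703284737+497·53912·748800875565868281911712, 1201887·748800875565868281911712+53912·16693389930459326703284737) = (40127136686692992928199618718687,1799948075862157952969508541688)

1201887 53912
2889064721537 129592263888
6944658661946678751 311510514535059400
16693389930459326703284737 748800875565868281911712
40127136686692992928199618718687 1799948075862157952969508541688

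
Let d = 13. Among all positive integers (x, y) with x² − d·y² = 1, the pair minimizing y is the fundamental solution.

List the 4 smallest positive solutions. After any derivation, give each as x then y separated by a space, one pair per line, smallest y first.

649 180
842401 233640
1093435849 303264540
1419278889601 393637139280

√13 = [3; 1,1,1,1,6, …], period ℓ=5 (odd) → k=9
k=0  a_k=3  p_k/q_k = 3/1
…
k=4  a_k=1  p_k/q_k = 18/5
k=5  a_k=6  p_k/q_k = 119/33
k=6  a_k=1  p_k/q_k = 137/38
…
k=8  a_k=1  p_k/q_k = 393/109
k=9  a_k=1  p_k/q_k = 649/180
fundamental: x₁=649, y₁=180  (since 421201 − 13·32400 = 1)
k=2:  x_2 = 649·649+13·180·180 = 842401,  y_2 = 649·180+180·649 = 233640
k=3:  x_3 = 649·842401+13·180·233640 = 1093435849,  y_3 = 649·233640+180·842401 = 303264540
k=4:  x_4 = 649·1093435849+13·180·303264540 = 1419278889601,  y_4 = 649·303264540+180·1093435849 = 393637139280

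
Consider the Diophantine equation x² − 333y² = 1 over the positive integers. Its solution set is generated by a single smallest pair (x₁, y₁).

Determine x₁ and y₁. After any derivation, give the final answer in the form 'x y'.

√333 = [18; 4,36, …], period ℓ=2 (even) → k=1
step 0: (18, 1)  from 18·(1,0) + (0,1)
step 1: (73, 4)  from 4·(18,1) + (1,0)
→ (73, 4).  Check: 73²=5329, 333·4²=5328, difference 1.

73 4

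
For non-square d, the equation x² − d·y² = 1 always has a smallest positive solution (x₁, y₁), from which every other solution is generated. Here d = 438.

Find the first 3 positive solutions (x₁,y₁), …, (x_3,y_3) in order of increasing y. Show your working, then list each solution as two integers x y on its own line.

d=438: √d = [20; 1,12,1,40] (ℓ=4, even), read p_3/q_3
k=0  a_k=20  p_k/q_k = 20/1
k=1  a_k=1  p_k/q_k = 21/1
k=2  a_k=12  p_k/q_k = 272/13
k=3  a_k=1  p_k/q_k = 293/14
fundamental: x₁=293, y₁=14  (since 85849 − 438·196 = 1)
(293+14√438)^2 = 171697 + 8204√438
(293+14√438)^3 = 100614149 + 4807530√438

293 14
171697 8204
100614149 4807530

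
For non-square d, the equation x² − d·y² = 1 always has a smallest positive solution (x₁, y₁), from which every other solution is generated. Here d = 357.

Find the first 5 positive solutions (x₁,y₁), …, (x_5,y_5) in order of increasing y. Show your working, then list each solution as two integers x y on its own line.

3401 180
23133601 1224360
157354750601 8328096540
1070326990454401 56647711440720
7280364031716085001 385317724891680900

d=357: √d = [18; 1,8,2,8,1,36] (ℓ=6, even), read p_5/q_5
k=0  a_k=18  p_k/q_k = 18/1
k=1  a_k=1  p_k/q_k = 19/1
…
k=4  a_k=8  p_k/q_k = 3042/161
k=5  a_k=1  p_k/q_k = 3401/180
(x₁, y₁) = (3401, 180);  3401² − 357·180² = 1 ✓
(x_2, y_2) = (3401·3401 + 357·180·180, 3401·180 + 180·3401) = (23133601, 1224360)
(x_3, y_3) = (3401·23133601 + 357·180·1224360, 3401·1224360 + 180·23133601) = (157354750601, 8328096540)
(x_4, y_4) = (3401·157354750601 + 357·180·8328096540, 3401·8328096540 + 180·157354750601) = (1070326990454401, 56647711440720)
(x_5, y_5) = (3401·1070326990454401 + 357·180·56647711440720, 3401·56647711440720 + 180·1070326990454401) = (7280364031716085001, 385317724891680900)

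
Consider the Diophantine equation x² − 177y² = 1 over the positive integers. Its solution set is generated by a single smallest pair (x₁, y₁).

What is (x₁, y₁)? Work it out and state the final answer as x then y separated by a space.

[13; 3,3,2,8,2,3,3,26] for √177; ℓ=8 ⇒ convergent index 7
a_0=13:  p_0=13·1+0=13,  q_0=13·0+1=1
…
a_3=2:  p_3=2·133+40=306,  q_3=2·10+3=23
a_4=8:  p_4=8·306+133=2581,  q_4=8·23+10=194
…
a_6=3:  p_6=3·5468+2581=18985,  q_6=3·411+194=1427
a_7=3:  p_7=3·18985+5468=62423,  q_7=3·1427+411=4692
→ (62423, 4692).  Check: 62423²=3896630929, 177·4692²=3896630928, difference 1.

62423 4692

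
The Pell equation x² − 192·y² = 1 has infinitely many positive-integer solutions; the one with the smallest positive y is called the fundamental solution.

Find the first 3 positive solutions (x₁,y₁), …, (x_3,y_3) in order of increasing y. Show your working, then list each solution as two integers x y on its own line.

97 7
18817 1358
3650401 263445

√192 → a₀=13, period (1,5,1,26); ℓ=4 even so k=3
i=0: a=13 ⇒ p=13, q=1
i=1: a=1 ⇒ p=14, q=1
i=2: a=5 ⇒ p=83, q=6
i=3: a=1 ⇒ p=97, q=7
→ (97, 7).  Check: 97²=9409, 192·7²=9408, difference 1.
n=2: (97,7)∘(97,7) = (97·97+192·7·7, 97·7+7·97) = (18817,1358)
n=3: (18817,1358)∘(97,7) = (97·18817+192·7·1358, 97·1358+7·18817) = (3650401,263445)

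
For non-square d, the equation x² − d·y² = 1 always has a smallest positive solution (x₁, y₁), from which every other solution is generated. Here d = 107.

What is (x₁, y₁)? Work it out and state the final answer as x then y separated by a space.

[10; 2,1,9,1,2,20] for √107; ℓ=6 ⇒ convergent index 5
i=0: a=10 ⇒ p=10, q=1
i=1: a=2 ⇒ p=21, q=2
i=2: a=1 ⇒ p=31, q=3
…
i=4: a=1 ⇒ p=331, q=32
i=5: a=2 ⇒ p=962, q=93
→ (962, 93).  Check: 962²=925444, 107·93²=925443, difference 1.

962 93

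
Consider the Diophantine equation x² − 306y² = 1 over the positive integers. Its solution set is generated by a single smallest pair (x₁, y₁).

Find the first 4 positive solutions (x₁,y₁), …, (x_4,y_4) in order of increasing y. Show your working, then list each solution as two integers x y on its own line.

35 2
2449 140
171395 9798
11995201 685720

d=306: √d = [17; 2,34] (ℓ=2, even), read p_1/q_1
i=0: a=17 ⇒ p=17, q=1
i=1: a=2 ⇒ p=35, q=2
→ (35, 2).  Check: 35²=1225, 306·2²=1224, difference 1.
(35+2√306)^2 = 2449 + 140√306
(35+2√306)^3 = 171395 + 9798√306
(35+2√306)^4 = 11995201 + 685720√306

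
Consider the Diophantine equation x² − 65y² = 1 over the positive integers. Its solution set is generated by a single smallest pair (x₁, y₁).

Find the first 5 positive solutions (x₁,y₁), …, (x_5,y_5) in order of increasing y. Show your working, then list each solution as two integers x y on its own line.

129 16
33281 4128
8586369 1065008
2215249921 274767936
571525893249 70889062480

√65 = [8; 16, …], period ℓ=1 (odd) → k=1
i=0: a=8 ⇒ p=8, q=1
i=1: a=16 ⇒ p=129, q=16
(x₁, y₁) = (129, 16);  129² − 65·16² = 1 ✓
(x_2, y_2) = (129·129 + 65·16·16, 129·16 + 16·129) = (33281, 4128)
(x_3, y_3) = (129·33281 + 65·16·4128, 129·4128 + 16·33281) = (8586369, 1065008)
(x_4, y_4) = (129·8586369 + 65·16·1065008, 129·1065008 + 16·8586369) = (2215249921, 274767936)
(x_5, y_5) = (129·2215249921 + 65·16·274767936, 129·274767936 + 16·2215249921) = (571525893249, 70889062480)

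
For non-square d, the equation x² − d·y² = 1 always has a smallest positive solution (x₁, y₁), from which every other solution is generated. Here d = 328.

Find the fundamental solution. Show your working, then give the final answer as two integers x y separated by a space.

163 9

√328 → a₀=18, period (9,36); ℓ=2 even so k=1
step 0: (18, 1)  from 18·(1,0) + (0,1)
step 1: (163, 9)  from 9·(18,1) + (1,0)
→ (163, 9).  Check: 163²=26569, 328·9²=26568, difference 1.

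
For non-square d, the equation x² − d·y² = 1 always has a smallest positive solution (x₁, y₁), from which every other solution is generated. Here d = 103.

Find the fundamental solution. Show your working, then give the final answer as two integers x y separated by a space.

√103 → a₀=10, period (6,1,2,1,1,9,1,1,2,1,6,20); ℓ=12 even so k=11
a_0=10:  p_0=10·1+0=10,  q_0=10·0+1=1
a_1=6:  p_1=6·10+1=61,  q_1=6·1+0=6
…
a_3=2:  p_3=2·71+61=203,  q_3=2·7+6=20
a_4=1:  p_4=1·203+71=274,  q_4=1·20+7=27
a_5=1:  p_5=1·274+203=477,  q_5=1·27+20=47
a_6=9:  p_6=9·477+274=4567,  q_6=9·47+27=450
a_7=1:  p_7=1·4567+477=5044,  q_7=1·450+47=497
…
a_9=2:  p_9=2·9611+5044=24266,  q_9=2·947+497=2391
a_10=1:  p_10=1·24266+9611=33877,  q_10=1·2391+947=3338
a_11=6:  p_11=6·33877+24266=227528,  q_11=6·3338+2391=22419
(x₁, y₁) = (227528, 22419);  227528² − 103·22419² = 1 ✓

227528 22419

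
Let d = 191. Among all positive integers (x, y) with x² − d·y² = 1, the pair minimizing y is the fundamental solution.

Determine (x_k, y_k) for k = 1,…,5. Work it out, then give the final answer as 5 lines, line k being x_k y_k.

[13; 1,4,1,1,3,…,4,1,26] for √191; ℓ=16 ⇒ convergent index 15
a_0=13:  p_0=13·1+0=13,  q_0=13·0+1=1
…
a_2=4:  p_2=4·14+13=69,  q_2=4·1+1=5
…
a_4=1:  p_4=1·83+69=152,  q_4=1·6+5=11
…
a_6=2:  p_6=2·539+152=1230,  q_6=2·39+11=89
a_7=2:  p_7=2·1230+539=2999,  q_7=2·89+39=217
a_8=13:  p_8=13·2999+1230=40217,  q_8=13·217+89=2910
a_9=2:  p_9=2·40217+2999=83433,  q_9=2·2910+217=6037
…
a_11=3:  p_11=3·207083+83433=704682,  q_11=3·14984+6037=50989
…
a_14=4:  p_14=4·1616447+911765=7377553,  q_14=4·116962+65973=533821
a_15=1:  p_15=1·7377553+1616447=8994000,  q_15=1·533821+116962=650783
(x₁, y₁) = (8994000, 650783);  8994000² − 191·650783² = 1 ✓
n=2: (8994000,650783)∘(8994000,650783) = (8994000·8994000+191·650783·650783, 8994000·650783+650783·8994000) = (161784071999999,11706284604000)
n=3: (161784071999999,11706284604000)∘(8994000,650783) = (8994000·161784071999999+191·650783·11706284604000, 8994000·11706284604000+650783·161784071999999) = (2910171887135973018000,210572647456751349217)
n=4: (2910171887135973018000,210572647456751349217)∘(8994000,650783) = (8994000·2910171887135973018000+191·650783·210572647456751349217, 8994000·210572647456751349217+650783·2910171887135973018000) = (52348171905801720863712000001,3787780782452031563430792000)
n=5: (52348171905801720863712000001,3787780782452031563430792000)∘(8994000,650783) = (8994000·52348171905801720863712000001+191·650783·3787780782452031563430792000, 8994000·3787780782452031563430792000+650783·52348171905801720863712000001) = (941638916241558444724564320044970000,68134600714746933190345629744650783)

8994000 650783
161784071999999 11706284604000
2910171887135973018000 210572647456751349217
52348171905801720863712000001 3787780782452031563430792000
941638916241558444724564320044970000 68134600714746933190345629744650783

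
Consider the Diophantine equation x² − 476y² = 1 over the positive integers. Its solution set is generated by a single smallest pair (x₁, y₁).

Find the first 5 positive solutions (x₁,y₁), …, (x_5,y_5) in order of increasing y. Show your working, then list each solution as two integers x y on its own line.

28799 1320
1658764801 76029360
95541534979199 4379139075960
5503001330073139201 252229652421114720
316961870514011136719999 14527923515772226566600

√476 → a₀=21, period (1,4,2,10,2,4,1,42); ℓ=8 even so k=7
step 0: (21, 1)  from 21·(1,0) + (0,1)
…
step 2: (109, 5)  from 4·(22,1) + (21,1)
…
step 5: (5258, 241)  from 2·(2509,115) + (240,11)
step 6: (23541, 1079)  from 4·(5258,241) + (2509,115)
step 7: (28799, 1320)  from 1·(23541,1079) + (5258,241)
(x₁, y₁) = (28799, 1320);  28799² − 476·1320² = 1 ✓
(28799+1320√476)^2 = 1658764801 + 76029360√476
(28799+1320√476)^3 = 95541534979199 + 4379139075960√476
(28799+1320√476)^4 = 5503001330073139201 + 252229652421114720√476
(28799+1320√476)^5 = 316961870514011136719999 + 14527923515772226566600√476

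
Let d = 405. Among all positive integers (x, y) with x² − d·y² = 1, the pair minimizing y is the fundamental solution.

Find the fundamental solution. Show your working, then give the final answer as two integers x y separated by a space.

d=405: √d = [20; 8,40] (ℓ=2, even), read p_1/q_1
k=0  a_k=20  p_k/q_k = 20/1
k=1  a_k=8  p_k/q_k = 161/8
(x₁, y₁) = (161, 8);  161² − 405·8² = 1 ✓

161 8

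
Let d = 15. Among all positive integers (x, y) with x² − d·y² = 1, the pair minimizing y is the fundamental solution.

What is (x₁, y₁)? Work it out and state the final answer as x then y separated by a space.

4 1

d=15: √d = [3; 1,6] (ℓ=2, even), read p_1/q_1
a_0=3:  p_0=3·1+0=3,  q_0=3·0+1=1
a_1=1:  p_1=1·3+1=4,  q_1=1·1+0=1
(x₁, y₁) = (4, 1);  4² − 15·1² = 1 ✓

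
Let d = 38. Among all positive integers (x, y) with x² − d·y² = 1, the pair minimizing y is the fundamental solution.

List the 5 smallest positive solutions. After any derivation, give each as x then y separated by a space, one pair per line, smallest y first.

37 6
2737 444
202501 32850
14982337 2430456
1108490437 179820894

[6; 6,12] for √38; ℓ=2 ⇒ convergent index 1
i=0: a=6 ⇒ p=6, q=1
i=1: a=6 ⇒ p=37, q=6
fundamental: x₁=37, y₁=6  (since 1369 − 38·36 = 1)
k=2:  x_2 = 37·37+38·6·6 = 2737,  y_2 = 37·6+6·37 = 444
k=3:  x_3 = 37·2737+38·6·444 = 202501,  y_3 = 37·444+6·2737 = 32850
k=4:  x_4 = 37·202501+38·6·32850 = 14982337,  y_4 = 37·32850+6·202501 = 2430456
k=5:  x_5 = 37·14982337+38·6·2430456 = 1108490437,  y_5 = 37·2430456+6·14982337 = 179820894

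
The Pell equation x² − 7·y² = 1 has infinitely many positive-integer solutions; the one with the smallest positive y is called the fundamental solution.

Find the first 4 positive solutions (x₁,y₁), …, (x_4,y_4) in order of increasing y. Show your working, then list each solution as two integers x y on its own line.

d=7: √d = [2; 1,1,1,4] (ℓ=4, even), read p_3/q_3
k=0  a_k=2  p_k/q_k = 2/1
k=1  a_k=1  p_k/q_k = 3/1
k=2  a_k=1  p_k/q_k = 5/2
k=3  a_k=1  p_k/q_k = 8/3
→ (8, 3).  Check: 8²=64, 7·3²=63, difference 1.
n=2: (8,3)∘(8,3) = (8·8+7·3·3, 8·3+3·8) = (127,48)
n=3: (127,48)∘(8,3) = (8·127+7·3·48, 8·48+3·127) = (2024,765)
n=4: (2024,765)∘(8,3) = (8·2024+7·3·765, 8·765+3·2024) = (32257,12192)

8 3
127 48
2024 765
32257 12192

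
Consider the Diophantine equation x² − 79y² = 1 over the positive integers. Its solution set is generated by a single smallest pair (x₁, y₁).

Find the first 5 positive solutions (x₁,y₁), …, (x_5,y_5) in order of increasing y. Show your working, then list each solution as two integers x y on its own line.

80 9
12799 1440
2047760 230391
327628801 36861120
52418560400 5897548809

√79 = [8; 1,7,1,16, …], period ℓ=4 (even) → k=3
step 0: (8, 1)  from 8·(1,0) + (0,1)
step 1: (9, 1)  from 1·(8,1) + (1,0)
step 2: (71, 8)  from 7·(9,1) + (8,1)
step 3: (80, 9)  from 1·(71,8) + (9,1)
fundamental: x₁=80, y₁=9  (since 6400 − 79·81 = 1)
k=2:  x_2 = 80·80+79·9·9 = 12799,  y_2 = 80·9+9·80 = 1440
k=3:  x_3 = 80·12799+79·9·1440 = 2047760,  y_3 = 80·1440+9·12799 = 230391
k=4:  x_4 = 80·2047760+79·9·230391 = 327628801,  y_4 = 80·230391+9·2047760 = 36861120
k=5:  x_5 = 80·327628801+79·9·36861120 = 52418560400,  y_5 = 80·36861120+9·327628801 = 5897548809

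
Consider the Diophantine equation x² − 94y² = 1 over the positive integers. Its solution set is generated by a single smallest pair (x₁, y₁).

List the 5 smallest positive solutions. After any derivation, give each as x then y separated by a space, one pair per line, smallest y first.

2143295 221064
9187426914049 947610731760
39382732335491159615 4062018686654877336
168817626601983862467148801 17412208682026983028992480
723651950015758622280719887718975 74638999614285983163562219965864

√94 = [9; 1,2,3,1,1,…,2,1,18, …], period ℓ=16 (even) → k=15
i=0: a=9 ⇒ p=9, q=1
i=1: a=1 ⇒ p=10, q=1
i=2: a=2 ⇒ p=29, q=3
i=3: a=3 ⇒ p=97, q=10
…
i=5: a=1 ⇒ p=223, q=23
i=6: a=5 ⇒ p=1241, q=128
i=7: a=1 ⇒ p=1464, q=151
i=8: a=8 ⇒ p=12953, q=1336
i=9: a=1 ⇒ p=14417, q=1487
i=10: a=5 ⇒ p=85038, q=8771
i=11: a=1 ⇒ p=99455, q=10258
i=12: a=1 ⇒ p=184493, q=19029
…
i=14: a=2 ⇒ p=1490361, q=153719
i=15: a=1 ⇒ p=2143295, q=221064
→ (2143295, 221064).  Check: 2143295²=4593713457025, 94·221064²=4593713457024, difference 1.
(2143295+221064√94)^2 = 9187426914049 + 947610731760√94
(2143295+221064√94)^3 = 39382732335491159615 + 4062018686654877336√94
(2143295+221064√94)^4 = 168817626601983862467148801 + 17412208682026983028992480√94
(2143295+221064√94)^5 = 723651950015758622280719887718975 + 74638999614285983163562219965864√94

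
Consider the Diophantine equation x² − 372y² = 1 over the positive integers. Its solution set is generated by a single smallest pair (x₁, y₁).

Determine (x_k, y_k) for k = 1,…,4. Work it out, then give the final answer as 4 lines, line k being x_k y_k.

12151 630
295293601 15310260
7176225079351 372069937890
174396621583094401 9042043615292520

d=372: √d = [19; 3,2,12,2,3,38] (ℓ=6, even), read p_5/q_5
a_0=19:  p_0=19·1+0=19,  q_0=19·0+1=1
…
a_2=2:  p_2=2·58+19=135,  q_2=2·3+1=7
…
a_4=2:  p_4=2·1678+135=3491,  q_4=2·87+7=181
a_5=3:  p_5=3·3491+1678=12151,  q_5=3·181+87=630
fundamental: x₁=12151, y₁=630  (since 147646801 − 372·396900 = 1)
n=2: (12151,630)∘(12151,630) = (12151·12151+372·630·630, 12151·630+630·12151) = (295293601,15310260)
n=3: (295293601,15310260)∘(12151,630) = (12151·295293601+372·630·15310260, 12151·15310260+630·295293601) = (7176225079351,372069937890)
n=4: (7176225079351,372069937890)∘(12151,630) = (12151·7176225079351+372·630·372069937890, 12151·372069937890+630·7176225079351) = (174396621583094401,9042043615292520)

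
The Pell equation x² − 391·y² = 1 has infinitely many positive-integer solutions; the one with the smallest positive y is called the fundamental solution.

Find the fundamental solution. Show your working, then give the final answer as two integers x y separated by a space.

7338680 371133

d=391: √d = [19; 1,3,2,2,1,…,3,1,38] (ℓ=16, even), read p_15/q_15
i=0: a=19 ⇒ p=19, q=1
i=1: a=1 ⇒ p=20, q=1
…
i=9: a=2 ⇒ p=107747, q=5449
…
i=13: a=2 ⇒ p=1660597, q=83980
i=14: a=3 ⇒ p=5678083, q=287153
i=15: a=1 ⇒ p=7338680, q=371133
→ (7338680, 371133).  Check: 7338680²=53856224142400, 391·371133²=53856224142399, difference 1.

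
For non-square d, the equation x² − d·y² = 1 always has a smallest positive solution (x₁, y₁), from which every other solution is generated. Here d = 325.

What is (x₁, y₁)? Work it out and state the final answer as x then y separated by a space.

649 36

√325 → a₀=18, period (36); ℓ=1 odd so k=1
k=0  a_k=18  p_k/q_k = 18/1
k=1  a_k=36  p_k/q_k = 649/36
fundamental: x₁=649, y₁=36  (since 421201 − 325·1296 = 1)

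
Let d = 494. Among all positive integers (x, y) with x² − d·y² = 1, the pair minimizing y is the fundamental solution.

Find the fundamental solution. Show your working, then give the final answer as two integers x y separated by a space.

√494 → a₀=22, period (4,2,2,1,2,1,2,2,4,44); ℓ=10 even so k=9
a_0=22:  p_0=22·1+0=22,  q_0=22·0+1=1
…
a_4=1:  p_4=1·489+200=689,  q_4=1·22+9=31
…
a_6=1:  p_6=1·1867+689=2556,  q_6=1·84+31=115
a_7=2:  p_7=2·2556+1867=6979,  q_7=2·115+84=314
a_8=2:  p_8=2·6979+2556=16514,  q_8=2·314+115=743
a_9=4:  p_9=4·16514+6979=73035,  q_9=4·743+314=3286
(x₁, y₁) = (73035, 3286);  73035² − 494·3286² = 1 ✓

73035 3286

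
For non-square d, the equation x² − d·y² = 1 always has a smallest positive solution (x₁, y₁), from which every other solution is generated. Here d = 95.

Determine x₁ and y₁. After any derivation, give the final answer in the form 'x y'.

[9; 1,2,1,18] for √95; ℓ=4 ⇒ convergent index 3
k=0  a_k=9  p_k/q_k = 9/1
k=1  a_k=1  p_k/q_k = 10/1
k=2  a_k=2  p_k/q_k = 29/3
k=3  a_k=1  p_k/q_k = 39/4
(x₁, y₁) = (39, 4);  39² − 95·4² = 1 ✓

39 4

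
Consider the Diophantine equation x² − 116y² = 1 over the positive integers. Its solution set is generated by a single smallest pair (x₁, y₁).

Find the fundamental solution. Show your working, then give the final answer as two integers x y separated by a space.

9801 910

√116 → a₀=10, period (1,3,2,1,4,1,2,3,1,20); ℓ=10 even so k=9
k=0  a_k=10  p_k/q_k = 10/1
k=1  a_k=1  p_k/q_k = 11/1
k=2  a_k=3  p_k/q_k = 43/4
k=3  a_k=2  p_k/q_k = 97/9
…
k=8  a_k=3  p_k/q_k = 7550/701
k=9  a_k=1  p_k/q_k = 9801/910
→ (9801, 910).  Check: 9801²=96059601, 116·910²=96059600, difference 1.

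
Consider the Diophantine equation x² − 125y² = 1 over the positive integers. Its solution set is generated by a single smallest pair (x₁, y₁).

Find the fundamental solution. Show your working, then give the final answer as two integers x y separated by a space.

930249 83204

√125 → a₀=11, period (5,1,1,5,22); ℓ=5 odd so k=9
k=0  a_k=11  p_k/q_k = 11/1
k=1  a_k=5  p_k/q_k = 56/5
k=2  a_k=1  p_k/q_k = 67/6
…
k=4  a_k=5  p_k/q_k = 682/61
k=5  a_k=22  p_k/q_k = 15127/1353
k=6  a_k=5  p_k/q_k = 76317/6826
k=7  a_k=1  p_k/q_k = 91444/8179
k=8  a_k=1  p_k/q_k = 167761/15005
k=9  a_k=5  p_k/q_k = 930249/83204
(x₁, y₁) = (930249, 83204);  930249² − 125·83204² = 1 ✓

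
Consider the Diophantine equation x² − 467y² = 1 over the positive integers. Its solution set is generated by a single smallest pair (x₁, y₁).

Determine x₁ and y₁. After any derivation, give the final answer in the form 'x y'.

1625626 75225

√467 = [21; 1,1,1,1,3,…,1,1,42, …], period ℓ=14 (even) → k=13
a_0=21:  p_0=21·1+0=21,  q_0=21·0+1=1
a_1=1:  p_1=1·21+1=22,  q_1=1·1+0=1
…
a_4=1:  p_4=1·65+43=108,  q_4=1·3+2=5
…
a_7=21:  p_7=21·1275+389=27164,  q_7=21·59+18=1257
…
a_9=3:  p_9=3·82767+27164=275465,  q_9=3·3830+1257=12747
…
a_12=1:  p_12=1·633697+358232=991929,  q_12=1·29324+16577=45901
a_13=1:  p_13=1·991929+633697=1625626,  q_13=1·45901+29324=75225
fundamental: x₁=1625626, y₁=75225  (since 2642659891876 − 467·5658800625 = 1)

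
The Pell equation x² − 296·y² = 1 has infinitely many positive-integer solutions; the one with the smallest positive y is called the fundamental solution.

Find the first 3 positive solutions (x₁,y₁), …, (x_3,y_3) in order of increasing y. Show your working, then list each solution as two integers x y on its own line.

√296 → a₀=17, period (4,1,7,1,4,34); ℓ=6 even so k=5
i=0: a=17 ⇒ p=17, q=1
i=1: a=4 ⇒ p=69, q=4
i=2: a=1 ⇒ p=86, q=5
…
i=4: a=1 ⇒ p=757, q=44
i=5: a=4 ⇒ p=3699, q=215
fundamental: x₁=3699, y₁=215  (since 13682601 − 296·46225 = 1)
(x_2, y_2) = (3699·3699 + 296·215·215, 3699·215 + 215·3699) = (27365201, 1590570)
(x_3, y_3) = (3699·27365201 + 296·215·1590570, 3699·1590570 + 215·27365201) = (202447753299, 11767036645)

3699 215
27365201 1590570
202447753299 11767036645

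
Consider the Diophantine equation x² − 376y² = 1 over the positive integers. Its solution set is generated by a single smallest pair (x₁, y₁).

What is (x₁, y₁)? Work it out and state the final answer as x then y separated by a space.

2143295 110532

√376 = [19; 2,1,1,3,1,…,1,2,38, …], period ℓ=16 (even) → k=15
step 0: (19, 1)  from 19·(1,0) + (0,1)
…
step 4: (349, 18)  from 3·(97,5) + (58,3)
…
step 7: (2928, 151)  from 2·(1241,64) + (446,23)
…
step 9: (28834, 1487)  from 2·(12953,668) + (2928,151)
…
step 11: (99455, 5129)  from 1·(70621,3642) + (28834,1487)
step 12: (368986, 19029)  from 3·(99455,5129) + (70621,3642)
…
step 14: (837427, 43187)  from 1·(468441,24158) + (368986,19029)
step 15: (2143295, 110532)  from 2·(837427,43187) + (468441,24158)
fundamental: x₁=2143295, y₁=110532  (since 4593713457025 − 376·12217323024 = 1)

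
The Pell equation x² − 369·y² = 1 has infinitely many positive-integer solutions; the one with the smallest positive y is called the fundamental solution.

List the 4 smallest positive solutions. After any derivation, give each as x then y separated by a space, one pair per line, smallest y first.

8396801 437120
141012534067201 7340819306240
2368108374136006451201 123278797782910239360
39769069528107045198367948801 2070295065004669620717268480

d=369: √d = [19; 4,1,3,2,7,4,7,2,3,1,4,38] (ℓ=12, even), read p_11/q_11
i=0: a=19 ⇒ p=19, q=1
…
i=3: a=3 ⇒ p=365, q=19
…
i=9: a=3 ⇒ p=1364557, q=71036
i=10: a=1 ⇒ p=1758061, q=91521
i=11: a=4 ⇒ p=8396801, q=437120
→ (8396801, 437120).  Check: 8396801²=70506267033601, 369·437120²=70506267033600, difference 1.
(8396801+437120√369)^2 = 141012534067201 + 7340819306240√369
(8396801+437120√369)^3 = 2368108374136006451201 + 123278797782910239360√369
(8396801+437120√369)^4 = 39769069528107045198367948801 + 2070295065004669620717268480√369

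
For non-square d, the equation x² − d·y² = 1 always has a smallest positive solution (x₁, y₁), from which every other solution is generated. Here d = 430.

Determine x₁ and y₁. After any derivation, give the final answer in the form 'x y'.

2862251 138030

d=430: √d = [20; 1,2,1,3,1,…,2,1,40] (ℓ=14, even), read p_13/q_13
k=0  a_k=20  p_k/q_k = 20/1
k=1  a_k=1  p_k/q_k = 21/1
k=2  a_k=2  p_k/q_k = 62/3
k=3  a_k=1  p_k/q_k = 83/4
k=4  a_k=3  p_k/q_k = 311/15
k=5  a_k=1  p_k/q_k = 394/19
k=6  a_k=6  p_k/q_k = 2675/129
k=7  a_k=8  p_k/q_k = 21794/1051
k=8  a_k=6  p_k/q_k = 133439/6435
k=9  a_k=1  p_k/q_k = 155233/7486
k=10  a_k=3  p_k/q_k = 599138/28893
k=11  a_k=1  p_k/q_k = 754371/36379
k=12  a_k=2  p_k/q_k = 2107880/101651
k=13  a_k=1  p_k/q_k = 2862251/138030
(x₁, y₁) = (2862251, 138030);  2862251² − 430·138030² = 1 ✓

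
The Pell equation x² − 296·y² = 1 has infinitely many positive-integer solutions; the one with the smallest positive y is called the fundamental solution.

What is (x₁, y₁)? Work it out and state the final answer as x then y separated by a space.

√296 → a₀=17, period (4,1,7,1,4,34); ℓ=6 even so k=5
step 0: (17, 1)  from 17·(1,0) + (0,1)
…
step 3: (671, 39)  from 7·(86,5) + (69,4)
step 4: (757, 44)  from 1·(671,39) + (86,5)
step 5: (3699, 215)  from 4·(757,44) + (671,39)
→ (3699, 215).  Check: 3699²=13682601, 296·215²=13682600, difference 1.

3699 215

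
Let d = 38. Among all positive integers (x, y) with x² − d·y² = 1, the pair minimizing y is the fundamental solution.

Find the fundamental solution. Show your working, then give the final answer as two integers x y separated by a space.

37 6

d=38: √d = [6; 6,12] (ℓ=2, even), read p_1/q_1
k=0  a_k=6  p_k/q_k = 6/1
k=1  a_k=6  p_k/q_k = 37/6
fundamental: x₁=37, y₁=6  (since 1369 − 38·36 = 1)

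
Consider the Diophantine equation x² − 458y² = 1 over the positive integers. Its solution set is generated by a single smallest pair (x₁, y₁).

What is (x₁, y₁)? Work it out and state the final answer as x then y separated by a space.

√458 = [21; 2,2,42, …], period ℓ=3 (odd) → k=5
i=0: a=21 ⇒ p=21, q=1
i=1: a=2 ⇒ p=43, q=2
i=2: a=2 ⇒ p=107, q=5
…
i=4: a=2 ⇒ p=9181, q=429
i=5: a=2 ⇒ p=22899, q=1070
fundamental: x₁=22899, y₁=1070  (since 524364201 − 458·1144900 = 1)

22899 1070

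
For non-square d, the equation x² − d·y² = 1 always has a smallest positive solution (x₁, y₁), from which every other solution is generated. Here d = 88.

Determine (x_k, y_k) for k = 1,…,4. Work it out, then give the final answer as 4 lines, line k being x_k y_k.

197 21
77617 8274
30580901 3259935
12048797377 1284406116

[9; 2,1,1,1,2,18] for √88; ℓ=6 ⇒ convergent index 5
k=0  a_k=9  p_k/q_k = 9/1
…
k=4  a_k=1  p_k/q_k = 75/8
k=5  a_k=2  p_k/q_k = 197/21
→ (197, 21).  Check: 197²=38809, 88·21²=38808, difference 1.
n=2: (197,21)∘(197,21) = (197·197+88·21·21, 197·21+21·197) = (77617,8274)
n=3: (77617,8274)∘(197,21) = (197·77617+88·21·8274, 197·8274+21·77617) = (30580901,3259935)
n=4: (30580901,3259935)∘(197,21) = (197·30580901+88·21·3259935, 197·3259935+21·30580901) = (12048797377,1284406116)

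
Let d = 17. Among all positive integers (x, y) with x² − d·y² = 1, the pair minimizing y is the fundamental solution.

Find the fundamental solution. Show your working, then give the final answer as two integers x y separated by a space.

√17 = [4; 8, …], period ℓ=1 (odd) → k=1
k=0  a_k=4  p_k/q_k = 4/1
k=1  a_k=8  p_k/q_k = 33/8
fundamental: x₁=33, y₁=8  (since 1089 − 17·64 = 1)

33 8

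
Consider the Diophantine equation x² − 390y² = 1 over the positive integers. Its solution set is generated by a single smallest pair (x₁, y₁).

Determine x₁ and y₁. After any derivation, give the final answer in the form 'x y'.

79 4

√390 = [19; 1,2,1,38, …], period ℓ=4 (even) → k=3
k=0  a_k=19  p_k/q_k = 19/1
…
k=2  a_k=2  p_k/q_k = 59/3
k=3  a_k=1  p_k/q_k = 79/4
→ (79, 4).  Check: 79²=6241, 390·4²=6240, difference 1.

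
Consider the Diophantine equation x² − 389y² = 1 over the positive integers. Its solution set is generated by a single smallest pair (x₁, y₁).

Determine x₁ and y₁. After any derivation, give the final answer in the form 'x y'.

[19; 1,2,1,1,1,1,2,1,38] for √389; ℓ=9 ⇒ convergent index 17
step 0: (19, 1)  from 19·(1,0) + (0,1)
step 1: (20, 1)  from 1·(19,1) + (1,0)
step 2: (59, 3)  from 2·(20,1) + (19,1)
step 3: (79, 4)  from 1·(59,3) + (20,1)
step 4: (138, 7)  from 1·(79,4) + (59,3)
…
step 8: (1282, 65)  from 1·(927,47) + (355,18)
step 9: (49643, 2517)  from 38·(1282,65) + (927,47)
…
step 13: (353911, 17944)  from 1·(202418,10263) + (151493,7681)
…
step 15: (910240, 46151)  from 1·(556329,28207) + (353911,17944)
step 16: (2376809, 120509)  from 2·(910240,46151) + (556329,28207)
step 17: (3287049, 166660)  from 1·(2376809,120509) + (910240,46151)
fundamental: x₁=3287049, y₁=166660  (since 10804691128401 − 389·27775555600 = 1)

3287049 166660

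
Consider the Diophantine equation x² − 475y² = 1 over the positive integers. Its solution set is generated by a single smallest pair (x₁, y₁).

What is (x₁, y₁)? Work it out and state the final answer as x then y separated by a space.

57799 2652

√475 = [21; 1,3,1,6,2,6,1,3,1,42, …], period ℓ=10 (even) → k=9
i=0: a=21 ⇒ p=21, q=1
i=1: a=1 ⇒ p=22, q=1
i=2: a=3 ⇒ p=87, q=4
i=3: a=1 ⇒ p=109, q=5
i=4: a=6 ⇒ p=741, q=34
i=5: a=2 ⇒ p=1591, q=73
i=6: a=6 ⇒ p=10287, q=472
i=7: a=1 ⇒ p=11878, q=545
i=8: a=3 ⇒ p=45921, q=2107
i=9: a=1 ⇒ p=57799, q=2652
fundamental: x₁=57799, y₁=2652  (since 3340724401 − 475·7033104 = 1)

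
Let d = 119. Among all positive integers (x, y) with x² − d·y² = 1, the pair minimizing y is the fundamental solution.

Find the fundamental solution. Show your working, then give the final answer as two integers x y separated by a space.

d=119: √d = [10; 1,9,1,20] (ℓ=4, even), read p_3/q_3
k=0  a_k=10  p_k/q_k = 10/1
…
k=2  a_k=9  p_k/q_k = 109/10
k=3  a_k=1  p_k/q_k = 120/11
fundamental: x₁=120, y₁=11  (since 14400 − 119·121 = 1)

120 11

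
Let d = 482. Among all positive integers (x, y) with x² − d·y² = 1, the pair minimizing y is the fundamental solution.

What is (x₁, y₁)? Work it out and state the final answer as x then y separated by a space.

√482 = [21; 1,20,1,42, …], period ℓ=4 (even) → k=3
i=0: a=21 ⇒ p=21, q=1
i=1: a=1 ⇒ p=22, q=1
i=2: a=20 ⇒ p=461, q=21
i=3: a=1 ⇒ p=483, q=22
(x₁, y₁) = (483, 22);  483² − 482·22² = 1 ✓

483 22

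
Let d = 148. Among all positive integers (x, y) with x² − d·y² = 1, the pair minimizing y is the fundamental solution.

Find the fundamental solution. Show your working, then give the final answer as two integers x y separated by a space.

√148 = [12; 6,24, …], period ℓ=2 (even) → k=1
step 0: (12, 1)  from 12·(1,0) + (0,1)
step 1: (73, 6)  from 6·(12,1) + (1,0)
→ (73, 6).  Check: 73²=5329, 148·6²=5328, difference 1.

73 6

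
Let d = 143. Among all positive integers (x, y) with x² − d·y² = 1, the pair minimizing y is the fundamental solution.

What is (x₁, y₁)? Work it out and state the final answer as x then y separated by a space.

12 1

d=143: √d = [11; 1,22] (ℓ=2, even), read p_1/q_1
k=0  a_k=11  p_k/q_k = 11/1
k=1  a_k=1  p_k/q_k = 12/1
→ (12, 1).  Check: 12²=144, 143·1²=143, difference 1.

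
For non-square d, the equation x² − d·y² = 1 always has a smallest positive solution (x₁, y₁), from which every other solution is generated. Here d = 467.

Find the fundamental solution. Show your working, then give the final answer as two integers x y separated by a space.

[21; 1,1,1,1,3,…,1,1,42] for √467; ℓ=14 ⇒ convergent index 13
a_0=21:  p_0=21·1+0=21,  q_0=21·0+1=1
…
a_2=1:  p_2=1·22+21=43,  q_2=1·1+1=2
…
a_4=1:  p_4=1·65+43=108,  q_4=1·3+2=5
a_5=3:  p_5=3·108+65=389,  q_5=3·5+3=18
…
a_10=1:  p_10=1·275465+82767=358232,  q_10=1·12747+3830=16577
…
a_12=1:  p_12=1·633697+358232=991929,  q_12=1·29324+16577=45901
a_13=1:  p_13=1·991929+633697=1625626,  q_13=1·45901+29324=75225
fundamental: x₁=1625626, y₁=75225  (since 2642659891876 − 467·5658800625 = 1)

1625626 75225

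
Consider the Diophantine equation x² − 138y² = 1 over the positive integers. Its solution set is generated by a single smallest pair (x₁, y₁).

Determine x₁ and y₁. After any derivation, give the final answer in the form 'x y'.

47 4

√138 → a₀=11, period (1,2,1,22); ℓ=4 even so k=3
a_0=11:  p_0=11·1+0=11,  q_0=11·0+1=1
a_1=1:  p_1=1·11+1=12,  q_1=1·1+0=1
a_2=2:  p_2=2·12+11=35,  q_2=2·1+1=3
a_3=1:  p_3=1·35+12=47,  q_3=1·3+1=4
(x₁, y₁) = (47, 4);  47² − 138·4² = 1 ✓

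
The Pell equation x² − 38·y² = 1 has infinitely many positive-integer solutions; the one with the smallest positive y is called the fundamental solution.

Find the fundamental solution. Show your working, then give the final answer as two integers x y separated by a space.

√38 = [6; 6,12, …], period ℓ=2 (even) → k=1
i=0: a=6 ⇒ p=6, q=1
i=1: a=6 ⇒ p=37, q=6
(x₁, y₁) = (37, 6);  37² − 38·6² = 1 ✓

37 6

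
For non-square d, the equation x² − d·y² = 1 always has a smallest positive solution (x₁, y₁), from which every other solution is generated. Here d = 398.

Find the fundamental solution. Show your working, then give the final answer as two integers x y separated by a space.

√398 = [19; 1,18,1,38, …], period ℓ=4 (even) → k=3
a_0=19:  p_0=19·1+0=19,  q_0=19·0+1=1
…
a_2=18:  p_2=18·20+19=379,  q_2=18·1+1=19
a_3=1:  p_3=1·379+20=399,  q_3=1·19+1=20
fundamental: x₁=399, y₁=20  (since 159201 − 398·400 = 1)

399 20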